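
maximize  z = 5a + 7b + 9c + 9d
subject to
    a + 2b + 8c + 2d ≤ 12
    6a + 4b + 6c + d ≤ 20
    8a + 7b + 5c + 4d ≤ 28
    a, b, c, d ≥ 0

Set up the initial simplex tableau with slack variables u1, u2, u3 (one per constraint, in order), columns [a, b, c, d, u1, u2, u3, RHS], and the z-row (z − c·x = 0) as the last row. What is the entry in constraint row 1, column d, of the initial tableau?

2

Constraint 1 has coefficient 2 on d.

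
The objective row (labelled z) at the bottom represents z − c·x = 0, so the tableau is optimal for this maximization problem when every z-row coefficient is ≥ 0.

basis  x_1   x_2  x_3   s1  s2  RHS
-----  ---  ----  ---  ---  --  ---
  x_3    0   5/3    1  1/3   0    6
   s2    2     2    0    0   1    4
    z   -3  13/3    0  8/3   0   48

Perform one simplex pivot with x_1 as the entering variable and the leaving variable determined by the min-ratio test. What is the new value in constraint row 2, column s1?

Ratio test on column x_1 — row 1: entry 0 ≤ 0; row 2: 4/2 = 2. Minimum is 2 at row 2 (s2 leaves); pivot element 2.
Divide row 2 by 2; eliminate column x_1 from the other rows.
In the new row 2, the s1 entry is the old entry divided by the pivot: 0/2 = 0.

0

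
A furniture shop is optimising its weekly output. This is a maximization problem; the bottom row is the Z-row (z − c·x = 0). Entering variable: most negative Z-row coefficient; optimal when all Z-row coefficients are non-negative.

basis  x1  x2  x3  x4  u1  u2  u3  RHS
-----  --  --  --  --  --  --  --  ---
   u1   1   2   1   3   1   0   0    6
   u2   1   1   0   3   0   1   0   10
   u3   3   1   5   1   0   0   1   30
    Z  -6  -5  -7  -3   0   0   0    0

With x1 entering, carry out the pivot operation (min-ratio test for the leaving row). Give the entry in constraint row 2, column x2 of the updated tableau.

Ratio test on column x1 — row 1: 6/1 = 6; row 2: 10/1 = 10; row 3: 30/3 = 10. Minimum is 6 at row 1 (u1 leaves); pivot element 1.
Divide row 1 by 1; eliminate column x1 from the other rows.
Row 2 update in column x2: 1 − 1·2 = -1.

-1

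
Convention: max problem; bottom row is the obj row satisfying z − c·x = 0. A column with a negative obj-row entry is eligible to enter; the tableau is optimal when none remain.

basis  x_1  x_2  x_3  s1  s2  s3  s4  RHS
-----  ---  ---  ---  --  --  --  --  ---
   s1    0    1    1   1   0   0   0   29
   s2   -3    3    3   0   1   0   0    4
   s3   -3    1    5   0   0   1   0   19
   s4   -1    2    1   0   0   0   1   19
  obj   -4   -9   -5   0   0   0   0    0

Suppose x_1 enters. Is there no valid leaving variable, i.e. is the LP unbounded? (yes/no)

Every constraint-row entry in column x_1 is ≤ 0, so increasing x_1 is unbounded.

yes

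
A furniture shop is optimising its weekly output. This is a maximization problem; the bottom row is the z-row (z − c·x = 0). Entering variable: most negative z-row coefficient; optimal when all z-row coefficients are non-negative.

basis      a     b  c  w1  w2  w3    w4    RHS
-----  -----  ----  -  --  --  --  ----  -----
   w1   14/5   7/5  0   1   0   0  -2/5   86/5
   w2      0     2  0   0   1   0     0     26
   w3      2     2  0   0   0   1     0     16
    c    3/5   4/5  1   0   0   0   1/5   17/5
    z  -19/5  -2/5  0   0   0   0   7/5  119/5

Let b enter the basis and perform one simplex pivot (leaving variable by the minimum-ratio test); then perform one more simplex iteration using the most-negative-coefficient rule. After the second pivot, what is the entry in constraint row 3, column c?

Ratio test on column b — row 1: (86/5)/(7/5) = 86/7; row 2: 26/2 = 13; row 3: 16/2 = 8; row 4: (17/5)/(4/5) = 17/4. Minimum is 17/4 at row 4 (c leaves); pivot element 4/5.
Divide row 4 by 4/5; eliminate column b from the other rows.
Second iteration: most negative z-row entry is -7/2 in column a, so a enters.
Ratio test on column a — row 1: (45/4)/(7/4) = 45/7; row 2: entry -3/2 ≤ 0; row 3: (15/2)/(1/2) = 15; row 4: (17/4)/(3/4) = 17/3. Minimum is 17/3 at row 4 (b leaves); pivot element 3/4.
Divide row 4 by 3/4; eliminate column a from the other rows.
After both pivots, the entry at constraint row 3, column c is -10/3.

-10/3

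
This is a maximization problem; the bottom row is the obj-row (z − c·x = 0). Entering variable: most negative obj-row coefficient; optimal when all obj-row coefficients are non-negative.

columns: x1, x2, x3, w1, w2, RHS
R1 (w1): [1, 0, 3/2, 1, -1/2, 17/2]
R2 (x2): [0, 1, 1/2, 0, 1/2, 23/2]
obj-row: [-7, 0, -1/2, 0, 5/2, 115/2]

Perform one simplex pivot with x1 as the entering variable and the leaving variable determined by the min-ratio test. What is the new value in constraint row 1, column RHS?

17/2

Ratio test on column x1 — row 1: (17/2)/1 = 17/2; row 2: entry 0 ≤ 0. Minimum is 17/2 at row 1 (w1 leaves); pivot element 1.
Divide row 1 by 1; eliminate column x1 from the other rows.
In the new row 1, the RHS entry is the old entry divided by the pivot: (17/2)/1 = 17/2.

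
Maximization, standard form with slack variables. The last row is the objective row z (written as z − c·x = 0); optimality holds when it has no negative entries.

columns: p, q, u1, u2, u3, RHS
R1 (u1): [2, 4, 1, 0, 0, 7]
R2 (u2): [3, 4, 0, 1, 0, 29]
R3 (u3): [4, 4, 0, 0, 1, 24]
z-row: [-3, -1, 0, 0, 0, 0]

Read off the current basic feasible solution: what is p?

p is not in the basis, so in the current basic feasible solution p = 0.

0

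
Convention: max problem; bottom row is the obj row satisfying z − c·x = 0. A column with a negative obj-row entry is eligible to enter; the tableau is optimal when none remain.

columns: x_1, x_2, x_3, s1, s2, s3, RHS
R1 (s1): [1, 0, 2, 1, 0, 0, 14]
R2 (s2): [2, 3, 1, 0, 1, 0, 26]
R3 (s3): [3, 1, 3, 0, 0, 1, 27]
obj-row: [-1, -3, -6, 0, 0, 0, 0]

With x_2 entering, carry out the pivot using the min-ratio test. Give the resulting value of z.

26

Ratio test on column x_2 — row 1: entry 0 ≤ 0; row 2: 26/3 = 26/3; row 3: 27/1 = 27. Minimum is 26/3 at row 2 (s2 leaves); pivot element 3.
Pivot on row 2; the obj-row RHS becomes 0 − (-3)·(26/3) = 26.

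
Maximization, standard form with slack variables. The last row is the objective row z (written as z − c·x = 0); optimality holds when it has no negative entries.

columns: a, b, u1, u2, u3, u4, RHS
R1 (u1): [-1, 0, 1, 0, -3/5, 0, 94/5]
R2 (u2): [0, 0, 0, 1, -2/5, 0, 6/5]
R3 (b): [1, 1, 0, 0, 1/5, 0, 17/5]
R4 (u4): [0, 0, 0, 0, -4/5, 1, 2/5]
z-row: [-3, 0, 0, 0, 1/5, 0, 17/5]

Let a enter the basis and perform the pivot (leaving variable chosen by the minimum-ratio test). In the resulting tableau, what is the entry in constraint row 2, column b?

Ratio test on column a — row 1: entry -1 ≤ 0; row 2: entry 0 ≤ 0; row 3: (17/5)/1 = 17/5; row 4: entry 0 ≤ 0. Minimum is 17/5 at row 3 (b leaves); pivot element 1.
Divide row 3 by 1; eliminate column a from the other rows.
Row 2 update in column b: 0 − 0·1 = 0.

0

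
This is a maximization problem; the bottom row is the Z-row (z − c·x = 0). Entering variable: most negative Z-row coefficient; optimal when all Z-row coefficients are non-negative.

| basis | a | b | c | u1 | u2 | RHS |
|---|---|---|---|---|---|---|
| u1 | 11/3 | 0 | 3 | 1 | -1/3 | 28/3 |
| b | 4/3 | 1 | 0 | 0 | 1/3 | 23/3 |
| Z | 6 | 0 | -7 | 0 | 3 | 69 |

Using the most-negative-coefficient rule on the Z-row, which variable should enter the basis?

Negative Z-row entries: c: -7.
The most negative is -7 in column c, so c enters.

c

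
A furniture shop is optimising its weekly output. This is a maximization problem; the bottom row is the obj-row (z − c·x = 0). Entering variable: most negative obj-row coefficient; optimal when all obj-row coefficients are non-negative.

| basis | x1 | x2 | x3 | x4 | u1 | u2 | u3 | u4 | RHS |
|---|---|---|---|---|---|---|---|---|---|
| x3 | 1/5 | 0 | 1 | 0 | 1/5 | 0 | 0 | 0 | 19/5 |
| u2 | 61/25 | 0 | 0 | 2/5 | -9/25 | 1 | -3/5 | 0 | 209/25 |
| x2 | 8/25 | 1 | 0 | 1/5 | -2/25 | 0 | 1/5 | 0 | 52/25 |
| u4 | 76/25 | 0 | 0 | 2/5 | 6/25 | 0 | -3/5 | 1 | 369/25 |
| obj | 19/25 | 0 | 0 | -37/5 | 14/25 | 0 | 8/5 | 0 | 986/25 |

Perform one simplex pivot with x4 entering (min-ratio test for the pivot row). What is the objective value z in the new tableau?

582/5

Ratio test on column x4 — row 1: entry 0 ≤ 0; row 2: (209/25)/(2/5) = 209/10; row 3: (52/25)/(1/5) = 52/5; row 4: (369/25)/(2/5) = 369/10. Minimum is 52/5 at row 3 (x2 leaves); pivot element 1/5.
Pivot on row 3; the obj-row RHS becomes 986/25 − (-37/5)·(52/5) = 582/5.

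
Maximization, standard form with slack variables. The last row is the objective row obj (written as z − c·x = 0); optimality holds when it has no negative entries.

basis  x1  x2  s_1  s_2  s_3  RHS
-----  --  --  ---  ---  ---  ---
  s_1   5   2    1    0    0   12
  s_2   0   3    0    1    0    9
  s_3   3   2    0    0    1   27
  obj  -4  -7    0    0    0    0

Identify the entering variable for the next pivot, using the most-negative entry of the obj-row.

Negative obj-row entries: x1: -4, x2: -7.
The most negative is -7 in column x2, so x2 enters.

x2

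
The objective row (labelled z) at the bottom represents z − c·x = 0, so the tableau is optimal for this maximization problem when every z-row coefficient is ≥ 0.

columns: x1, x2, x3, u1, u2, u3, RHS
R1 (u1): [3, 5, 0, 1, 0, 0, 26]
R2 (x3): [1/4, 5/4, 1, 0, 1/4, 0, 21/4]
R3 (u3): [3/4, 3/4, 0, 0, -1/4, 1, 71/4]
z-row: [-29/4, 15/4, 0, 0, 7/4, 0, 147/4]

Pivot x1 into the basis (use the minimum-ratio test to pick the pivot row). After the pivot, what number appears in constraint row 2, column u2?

Ratio test on column x1 — row 1: 26/3 = 26/3; row 2: (21/4)/(1/4) = 21; row 3: (71/4)/(3/4) = 71/3. Minimum is 26/3 at row 1 (u1 leaves); pivot element 3.
Divide row 1 by 3; eliminate column x1 from the other rows.
Row 2 update in column u2: 1/4 − (1/4)·0 = 1/4.

1/4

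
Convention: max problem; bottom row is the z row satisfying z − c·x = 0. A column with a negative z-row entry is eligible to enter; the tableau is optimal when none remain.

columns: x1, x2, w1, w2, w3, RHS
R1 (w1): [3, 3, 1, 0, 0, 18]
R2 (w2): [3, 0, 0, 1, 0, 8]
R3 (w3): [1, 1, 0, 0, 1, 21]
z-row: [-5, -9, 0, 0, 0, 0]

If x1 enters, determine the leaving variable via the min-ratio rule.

Column x1 entries and ratios — w1: 18/3 = 6; w2: 8/3 = 8/3; w3: 21/1 = 21.
Smallest ratio is 8/3 in the row of w2, so w2 leaves.

w2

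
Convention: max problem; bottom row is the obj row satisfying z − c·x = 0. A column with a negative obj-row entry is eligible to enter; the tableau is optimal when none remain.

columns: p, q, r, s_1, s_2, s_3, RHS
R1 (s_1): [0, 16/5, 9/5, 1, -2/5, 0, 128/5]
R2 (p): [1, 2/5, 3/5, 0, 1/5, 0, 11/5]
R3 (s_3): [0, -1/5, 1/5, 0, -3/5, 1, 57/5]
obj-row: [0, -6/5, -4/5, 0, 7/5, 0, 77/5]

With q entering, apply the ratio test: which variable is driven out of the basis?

p

Column q entries and ratios — s_1: (128/5)/(16/5) = 8; p: (11/5)/(2/5) = 11/2; s_3: -1/5 ≤ 0, skip.
Smallest ratio is 11/2 in the row of p, so p leaves.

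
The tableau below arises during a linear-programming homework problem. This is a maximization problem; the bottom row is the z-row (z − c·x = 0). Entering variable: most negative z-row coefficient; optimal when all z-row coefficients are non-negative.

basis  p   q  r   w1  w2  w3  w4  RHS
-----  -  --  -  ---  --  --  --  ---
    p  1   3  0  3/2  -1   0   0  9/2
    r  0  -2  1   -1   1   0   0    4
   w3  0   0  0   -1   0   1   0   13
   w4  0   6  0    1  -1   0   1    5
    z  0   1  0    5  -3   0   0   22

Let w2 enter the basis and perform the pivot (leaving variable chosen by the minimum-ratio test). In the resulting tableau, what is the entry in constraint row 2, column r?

1

Ratio test on column w2 — row 1: entry -1 ≤ 0; row 2: 4/1 = 4; row 3: entry 0 ≤ 0; row 4: entry -1 ≤ 0. Minimum is 4 at row 2 (r leaves); pivot element 1.
Divide row 2 by 1; eliminate column w2 from the other rows.
In the new row 2, the r entry is the old entry divided by the pivot: 1/1 = 1.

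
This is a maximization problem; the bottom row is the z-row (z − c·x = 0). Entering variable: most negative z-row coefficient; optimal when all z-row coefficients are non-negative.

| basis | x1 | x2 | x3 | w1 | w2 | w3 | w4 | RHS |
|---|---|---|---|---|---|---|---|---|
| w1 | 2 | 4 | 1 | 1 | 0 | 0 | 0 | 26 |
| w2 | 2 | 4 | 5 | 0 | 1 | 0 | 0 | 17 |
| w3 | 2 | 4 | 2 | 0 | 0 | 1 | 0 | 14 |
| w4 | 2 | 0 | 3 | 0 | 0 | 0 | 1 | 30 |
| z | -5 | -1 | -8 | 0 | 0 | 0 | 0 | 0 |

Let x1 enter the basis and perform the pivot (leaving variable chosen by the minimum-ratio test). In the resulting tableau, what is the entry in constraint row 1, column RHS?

12

Ratio test on column x1 — row 1: 26/2 = 13; row 2: 17/2 = 17/2; row 3: 14/2 = 7; row 4: 30/2 = 15. Minimum is 7 at row 3 (w3 leaves); pivot element 2.
Divide row 3 by 2; eliminate column x1 from the other rows.
Row 1 update in column RHS: 26 − 2·7 = 12.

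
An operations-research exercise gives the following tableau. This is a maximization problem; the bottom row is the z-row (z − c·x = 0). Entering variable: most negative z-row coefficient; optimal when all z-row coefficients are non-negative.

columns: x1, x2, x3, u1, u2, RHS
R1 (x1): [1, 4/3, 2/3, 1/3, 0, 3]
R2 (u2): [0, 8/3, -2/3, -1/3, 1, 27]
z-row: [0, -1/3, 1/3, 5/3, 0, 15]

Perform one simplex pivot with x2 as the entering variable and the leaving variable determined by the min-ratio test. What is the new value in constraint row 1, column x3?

Ratio test on column x2 — row 1: 3/(4/3) = 9/4; row 2: 27/(8/3) = 81/8. Minimum is 9/4 at row 1 (x1 leaves); pivot element 4/3.
Divide row 1 by 4/3; eliminate column x2 from the other rows.
In the new row 1, the x3 entry is the old entry divided by the pivot: (2/3)/(4/3) = 1/2.

1/2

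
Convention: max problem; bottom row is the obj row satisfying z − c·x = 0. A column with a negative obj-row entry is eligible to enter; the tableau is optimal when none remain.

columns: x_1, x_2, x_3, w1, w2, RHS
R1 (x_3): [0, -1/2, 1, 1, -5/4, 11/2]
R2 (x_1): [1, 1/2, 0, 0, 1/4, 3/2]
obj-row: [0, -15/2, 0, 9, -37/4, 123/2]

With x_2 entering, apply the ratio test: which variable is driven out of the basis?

Column x_2 entries and ratios — x_3: -1/2 ≤ 0, skip; x_1: (3/2)/(1/2) = 3.
Smallest ratio is 3 in the row of x_1, so x_1 leaves.

x_1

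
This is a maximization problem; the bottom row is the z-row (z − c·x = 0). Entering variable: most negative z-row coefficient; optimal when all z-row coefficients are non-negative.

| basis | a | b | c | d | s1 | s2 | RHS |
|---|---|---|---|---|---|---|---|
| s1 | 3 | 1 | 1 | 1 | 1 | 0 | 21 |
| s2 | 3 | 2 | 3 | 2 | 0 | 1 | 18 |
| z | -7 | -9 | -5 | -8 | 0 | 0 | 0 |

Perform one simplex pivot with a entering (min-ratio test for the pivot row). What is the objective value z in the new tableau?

Ratio test on column a — row 1: 21/3 = 7; row 2: 18/3 = 6. Minimum is 6 at row 2 (s2 leaves); pivot element 3.
Pivot on row 2; the z-row RHS becomes 0 − (-7)·6 = 42.

42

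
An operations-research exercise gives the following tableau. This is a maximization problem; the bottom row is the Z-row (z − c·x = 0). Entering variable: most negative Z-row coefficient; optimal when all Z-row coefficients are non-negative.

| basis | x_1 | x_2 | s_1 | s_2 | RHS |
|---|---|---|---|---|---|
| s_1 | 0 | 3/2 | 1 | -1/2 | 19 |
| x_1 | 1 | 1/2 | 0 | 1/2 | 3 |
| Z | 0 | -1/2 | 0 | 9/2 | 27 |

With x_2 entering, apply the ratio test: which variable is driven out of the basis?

Column x_2 entries and ratios — s_1: 19/(3/2) = 38/3; x_1: 3/(1/2) = 6.
Smallest ratio is 6 in the row of x_1, so x_1 leaves.

x_1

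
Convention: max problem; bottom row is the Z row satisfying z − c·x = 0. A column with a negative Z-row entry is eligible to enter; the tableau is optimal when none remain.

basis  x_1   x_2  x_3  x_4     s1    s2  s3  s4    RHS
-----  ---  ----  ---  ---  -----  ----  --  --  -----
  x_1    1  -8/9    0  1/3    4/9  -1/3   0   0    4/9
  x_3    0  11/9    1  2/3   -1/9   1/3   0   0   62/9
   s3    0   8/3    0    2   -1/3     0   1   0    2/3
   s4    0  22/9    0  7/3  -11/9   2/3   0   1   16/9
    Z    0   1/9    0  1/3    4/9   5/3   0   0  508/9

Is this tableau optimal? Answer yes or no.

Every Z-row coefficient is ≥ 0, so the tableau is optimal.

yes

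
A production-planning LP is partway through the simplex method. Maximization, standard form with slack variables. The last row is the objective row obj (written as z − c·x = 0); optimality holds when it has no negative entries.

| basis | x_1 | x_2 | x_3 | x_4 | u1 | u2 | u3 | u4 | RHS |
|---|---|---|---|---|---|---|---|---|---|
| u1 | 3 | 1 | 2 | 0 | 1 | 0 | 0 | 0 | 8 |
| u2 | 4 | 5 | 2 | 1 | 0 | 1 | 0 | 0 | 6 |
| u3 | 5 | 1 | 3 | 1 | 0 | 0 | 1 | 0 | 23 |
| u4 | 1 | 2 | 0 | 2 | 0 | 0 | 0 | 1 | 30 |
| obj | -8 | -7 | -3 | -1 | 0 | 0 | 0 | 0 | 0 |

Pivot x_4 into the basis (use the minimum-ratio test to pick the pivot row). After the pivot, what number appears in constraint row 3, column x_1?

1

Ratio test on column x_4 — row 1: entry 0 ≤ 0; row 2: 6/1 = 6; row 3: 23/1 = 23; row 4: 30/2 = 15. Minimum is 6 at row 2 (u2 leaves); pivot element 1.
Divide row 2 by 1; eliminate column x_4 from the other rows.
Row 3 update in column x_1: 5 − 1·4 = 1.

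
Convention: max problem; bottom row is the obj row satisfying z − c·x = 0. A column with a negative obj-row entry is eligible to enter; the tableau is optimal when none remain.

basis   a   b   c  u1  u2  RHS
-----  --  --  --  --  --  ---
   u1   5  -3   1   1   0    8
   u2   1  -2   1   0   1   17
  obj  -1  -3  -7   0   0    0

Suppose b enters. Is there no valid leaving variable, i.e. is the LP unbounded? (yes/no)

yes

Every constraint-row entry in column b is ≤ 0, so increasing b is unbounded.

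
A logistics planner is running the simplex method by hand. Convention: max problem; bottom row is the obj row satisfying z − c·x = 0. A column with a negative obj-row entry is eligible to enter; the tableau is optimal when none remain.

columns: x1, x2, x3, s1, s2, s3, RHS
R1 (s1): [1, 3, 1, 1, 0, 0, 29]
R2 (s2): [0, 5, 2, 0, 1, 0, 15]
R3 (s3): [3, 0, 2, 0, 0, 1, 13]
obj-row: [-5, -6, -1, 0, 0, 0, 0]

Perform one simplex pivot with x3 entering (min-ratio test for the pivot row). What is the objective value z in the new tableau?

Ratio test on column x3 — row 1: 29/1 = 29; row 2: 15/2 = 15/2; row 3: 13/2 = 13/2. Minimum is 13/2 at row 3 (s3 leaves); pivot element 2.
Pivot on row 3; the obj-row RHS becomes 0 − (-1)·(13/2) = 13/2.

13/2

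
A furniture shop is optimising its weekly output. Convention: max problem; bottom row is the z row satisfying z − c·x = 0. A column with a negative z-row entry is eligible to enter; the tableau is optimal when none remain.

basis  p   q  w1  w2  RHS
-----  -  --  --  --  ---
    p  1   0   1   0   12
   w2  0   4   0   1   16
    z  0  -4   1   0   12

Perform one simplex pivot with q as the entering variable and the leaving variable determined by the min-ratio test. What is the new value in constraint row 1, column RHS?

Ratio test on column q — row 1: entry 0 ≤ 0; row 2: 16/4 = 4. Minimum is 4 at row 2 (w2 leaves); pivot element 4.
Divide row 2 by 4; eliminate column q from the other rows.
Row 1 update in column RHS: 12 − 0·4 = 12.

12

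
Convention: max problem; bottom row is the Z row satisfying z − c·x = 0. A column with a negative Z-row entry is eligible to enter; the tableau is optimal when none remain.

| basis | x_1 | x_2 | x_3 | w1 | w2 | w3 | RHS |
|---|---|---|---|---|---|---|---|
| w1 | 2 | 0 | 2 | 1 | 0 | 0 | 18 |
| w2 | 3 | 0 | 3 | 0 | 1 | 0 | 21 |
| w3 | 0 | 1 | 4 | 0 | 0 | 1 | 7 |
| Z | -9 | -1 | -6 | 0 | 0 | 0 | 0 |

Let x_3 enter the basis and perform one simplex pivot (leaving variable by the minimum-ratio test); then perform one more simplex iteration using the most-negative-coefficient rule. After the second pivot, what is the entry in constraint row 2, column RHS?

21/4

Ratio test on column x_3 — row 1: 18/2 = 9; row 2: 21/3 = 7; row 3: 7/4 = 7/4. Minimum is 7/4 at row 3 (w3 leaves); pivot element 4.
Divide row 3 by 4; eliminate column x_3 from the other rows.
Second iteration: most negative Z-row entry is -9 in column x_1, so x_1 enters.
Ratio test on column x_1 — row 1: (29/2)/2 = 29/4; row 2: (63/4)/3 = 21/4; row 3: entry 0 ≤ 0. Minimum is 21/4 at row 2 (w2 leaves); pivot element 3.
Divide row 2 by 3; eliminate column x_1 from the other rows.
After both pivots, the entry at constraint row 2, column RHS is 21/4.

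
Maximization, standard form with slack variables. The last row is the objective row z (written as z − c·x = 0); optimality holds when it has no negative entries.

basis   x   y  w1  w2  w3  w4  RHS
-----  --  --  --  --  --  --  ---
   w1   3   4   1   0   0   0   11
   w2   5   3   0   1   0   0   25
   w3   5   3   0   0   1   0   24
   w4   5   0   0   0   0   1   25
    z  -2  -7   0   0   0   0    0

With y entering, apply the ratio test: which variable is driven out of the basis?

w1

Column y entries and ratios — w1: 11/4 = 11/4; w2: 25/3 = 25/3; w3: 24/3 = 8; w4: 0 ≤ 0, skip.
Smallest ratio is 11/4 in the row of w1, so w1 leaves.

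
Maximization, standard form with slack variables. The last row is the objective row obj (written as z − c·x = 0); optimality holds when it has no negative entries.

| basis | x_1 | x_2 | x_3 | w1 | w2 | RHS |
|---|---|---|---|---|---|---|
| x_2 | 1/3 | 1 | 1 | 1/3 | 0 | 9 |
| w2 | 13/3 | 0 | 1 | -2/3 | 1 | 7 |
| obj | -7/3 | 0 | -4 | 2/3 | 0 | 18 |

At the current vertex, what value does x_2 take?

x_2 is basic (row 1); its value is the RHS of that row, 9.

9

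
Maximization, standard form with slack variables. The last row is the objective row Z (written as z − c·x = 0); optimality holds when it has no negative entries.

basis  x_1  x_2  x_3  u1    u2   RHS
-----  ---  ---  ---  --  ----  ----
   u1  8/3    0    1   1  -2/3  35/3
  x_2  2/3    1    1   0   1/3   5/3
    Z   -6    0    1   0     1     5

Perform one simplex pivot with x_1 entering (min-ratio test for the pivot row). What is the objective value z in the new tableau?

Ratio test on column x_1 — row 1: (35/3)/(8/3) = 35/8; row 2: (5/3)/(2/3) = 5/2. Minimum is 5/2 at row 2 (x_2 leaves); pivot element 2/3.
Pivot on row 2; the Z-row RHS becomes 5 − (-6)·(5/2) = 20.

20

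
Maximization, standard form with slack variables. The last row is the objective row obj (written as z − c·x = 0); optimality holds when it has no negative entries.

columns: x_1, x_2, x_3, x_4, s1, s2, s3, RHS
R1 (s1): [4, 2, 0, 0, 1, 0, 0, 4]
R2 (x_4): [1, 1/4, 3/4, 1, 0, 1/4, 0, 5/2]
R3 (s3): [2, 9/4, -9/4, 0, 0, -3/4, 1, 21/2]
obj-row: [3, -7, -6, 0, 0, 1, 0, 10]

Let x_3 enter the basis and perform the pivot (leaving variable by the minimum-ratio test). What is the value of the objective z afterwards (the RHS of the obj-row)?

30

Ratio test on column x_3 — row 1: entry 0 ≤ 0; row 2: (5/2)/(3/4) = 10/3; row 3: entry -9/4 ≤ 0. Minimum is 10/3 at row 2 (x_4 leaves); pivot element 3/4.
Pivot on row 2; the obj-row RHS becomes 10 − (-6)·(10/3) = 30.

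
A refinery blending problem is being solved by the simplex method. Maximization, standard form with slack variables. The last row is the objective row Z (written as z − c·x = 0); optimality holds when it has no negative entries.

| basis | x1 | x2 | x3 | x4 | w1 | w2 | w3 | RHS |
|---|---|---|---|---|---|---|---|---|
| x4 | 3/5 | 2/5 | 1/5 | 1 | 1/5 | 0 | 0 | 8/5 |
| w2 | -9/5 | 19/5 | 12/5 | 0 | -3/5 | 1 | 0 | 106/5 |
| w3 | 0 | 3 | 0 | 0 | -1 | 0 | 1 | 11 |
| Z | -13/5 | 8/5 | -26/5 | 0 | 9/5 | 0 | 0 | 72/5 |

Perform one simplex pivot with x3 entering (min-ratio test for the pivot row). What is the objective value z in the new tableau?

Ratio test on column x3 — row 1: (8/5)/(1/5) = 8; row 2: (106/5)/(12/5) = 53/6; row 3: entry 0 ≤ 0. Minimum is 8 at row 1 (x4 leaves); pivot element 1/5.
Pivot on row 1; the Z-row RHS becomes 72/5 − (-26/5)·8 = 56.

56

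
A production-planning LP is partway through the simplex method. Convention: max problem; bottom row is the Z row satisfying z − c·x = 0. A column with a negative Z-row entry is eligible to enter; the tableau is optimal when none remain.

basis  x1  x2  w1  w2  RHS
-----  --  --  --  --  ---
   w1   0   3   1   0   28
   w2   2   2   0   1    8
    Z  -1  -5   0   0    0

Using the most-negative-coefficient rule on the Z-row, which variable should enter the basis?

Negative Z-row entries: x1: -1, x2: -5.
The most negative is -5 in column x2, so x2 enters.

x2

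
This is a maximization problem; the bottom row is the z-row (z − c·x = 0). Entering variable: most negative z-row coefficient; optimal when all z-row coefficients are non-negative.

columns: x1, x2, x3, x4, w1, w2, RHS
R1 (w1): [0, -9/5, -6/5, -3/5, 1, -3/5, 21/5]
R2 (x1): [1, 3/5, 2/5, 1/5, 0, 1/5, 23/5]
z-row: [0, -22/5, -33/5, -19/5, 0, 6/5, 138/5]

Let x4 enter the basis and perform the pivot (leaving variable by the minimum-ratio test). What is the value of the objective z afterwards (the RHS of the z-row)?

115

Ratio test on column x4 — row 1: entry -3/5 ≤ 0; row 2: (23/5)/(1/5) = 23. Minimum is 23 at row 2 (x1 leaves); pivot element 1/5.
Pivot on row 2; the z-row RHS becomes 138/5 − (-19/5)·23 = 115.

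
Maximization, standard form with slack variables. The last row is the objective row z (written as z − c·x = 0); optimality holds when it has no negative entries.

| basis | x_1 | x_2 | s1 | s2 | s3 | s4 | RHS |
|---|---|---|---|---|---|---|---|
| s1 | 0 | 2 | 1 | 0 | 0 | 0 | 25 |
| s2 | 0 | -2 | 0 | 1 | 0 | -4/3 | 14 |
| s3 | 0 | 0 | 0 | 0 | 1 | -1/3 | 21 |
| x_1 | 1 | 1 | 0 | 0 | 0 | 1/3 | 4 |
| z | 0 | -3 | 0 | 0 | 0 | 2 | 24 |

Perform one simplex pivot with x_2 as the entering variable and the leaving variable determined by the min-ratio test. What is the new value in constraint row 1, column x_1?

Ratio test on column x_2 — row 1: 25/2 = 25/2; row 2: entry -2 ≤ 0; row 3: entry 0 ≤ 0; row 4: 4/1 = 4. Minimum is 4 at row 4 (x_1 leaves); pivot element 1.
Divide row 4 by 1; eliminate column x_2 from the other rows.
Row 1 update in column x_1: 0 − 2·1 = -2.

-2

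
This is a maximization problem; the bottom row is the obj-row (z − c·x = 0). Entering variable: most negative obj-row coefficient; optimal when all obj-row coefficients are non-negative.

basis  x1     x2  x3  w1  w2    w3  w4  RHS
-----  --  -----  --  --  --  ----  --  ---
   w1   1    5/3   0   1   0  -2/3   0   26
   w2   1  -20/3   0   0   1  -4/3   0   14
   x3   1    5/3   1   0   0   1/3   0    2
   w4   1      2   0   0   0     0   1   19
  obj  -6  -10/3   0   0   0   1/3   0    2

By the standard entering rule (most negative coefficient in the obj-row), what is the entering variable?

x1

Negative obj-row entries: x1: -6, x2: -10/3.
The most negative is -6 in column x1, so x1 enters.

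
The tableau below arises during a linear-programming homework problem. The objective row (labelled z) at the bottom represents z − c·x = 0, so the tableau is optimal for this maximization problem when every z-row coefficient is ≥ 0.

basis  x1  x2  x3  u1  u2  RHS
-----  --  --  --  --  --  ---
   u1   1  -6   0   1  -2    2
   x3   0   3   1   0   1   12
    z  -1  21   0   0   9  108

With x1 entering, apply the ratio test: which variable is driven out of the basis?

u1

Column x1 entries and ratios — u1: 2/1 = 2; x3: 0 ≤ 0, skip.
Smallest ratio is 2 in the row of u1, so u1 leaves.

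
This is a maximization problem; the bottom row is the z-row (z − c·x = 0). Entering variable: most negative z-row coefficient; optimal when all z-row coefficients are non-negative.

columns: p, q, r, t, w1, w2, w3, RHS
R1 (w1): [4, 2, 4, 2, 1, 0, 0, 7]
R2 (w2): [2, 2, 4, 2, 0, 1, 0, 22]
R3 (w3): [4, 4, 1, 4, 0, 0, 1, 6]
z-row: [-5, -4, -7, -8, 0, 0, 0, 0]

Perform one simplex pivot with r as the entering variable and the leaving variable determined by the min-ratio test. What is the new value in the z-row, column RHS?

49/4

Ratio test on column r — row 1: 7/4 = 7/4; row 2: 22/4 = 11/2; row 3: 6/1 = 6. Minimum is 7/4 at row 1 (w1 leaves); pivot element 4.
Divide row 1 by 4; eliminate column r from the other rows.
z-row update in column RHS: 0 − (-7)·(7/4) = 49/4.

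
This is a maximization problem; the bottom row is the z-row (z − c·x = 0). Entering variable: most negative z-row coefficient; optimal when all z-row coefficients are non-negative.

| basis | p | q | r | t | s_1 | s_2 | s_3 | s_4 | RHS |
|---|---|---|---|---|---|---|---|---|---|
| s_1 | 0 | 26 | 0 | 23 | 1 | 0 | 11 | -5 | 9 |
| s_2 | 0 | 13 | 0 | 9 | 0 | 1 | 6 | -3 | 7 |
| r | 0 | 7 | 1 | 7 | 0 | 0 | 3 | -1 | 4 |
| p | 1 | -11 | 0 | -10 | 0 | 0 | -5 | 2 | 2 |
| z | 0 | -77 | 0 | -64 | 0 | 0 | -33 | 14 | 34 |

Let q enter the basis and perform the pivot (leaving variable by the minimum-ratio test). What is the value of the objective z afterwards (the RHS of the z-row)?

Ratio test on column q — row 1: 9/26 = 9/26; row 2: 7/13 = 7/13; row 3: 4/7 = 4/7; row 4: entry -11 ≤ 0. Minimum is 9/26 at row 1 (s_1 leaves); pivot element 26.
Pivot on row 1; the z-row RHS becomes 34 − (-77)·(9/26) = 1577/26.

1577/26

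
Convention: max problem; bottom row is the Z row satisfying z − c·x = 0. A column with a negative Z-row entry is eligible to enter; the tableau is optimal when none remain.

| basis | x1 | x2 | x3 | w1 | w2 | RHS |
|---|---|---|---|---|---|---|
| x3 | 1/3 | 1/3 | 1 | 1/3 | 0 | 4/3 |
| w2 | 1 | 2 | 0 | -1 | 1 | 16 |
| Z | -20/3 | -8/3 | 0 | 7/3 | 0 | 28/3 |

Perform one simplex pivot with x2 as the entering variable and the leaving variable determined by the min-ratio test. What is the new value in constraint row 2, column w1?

Ratio test on column x2 — row 1: (4/3)/(1/3) = 4; row 2: 16/2 = 8. Minimum is 4 at row 1 (x3 leaves); pivot element 1/3.
Divide row 1 by 1/3; eliminate column x2 from the other rows.
Row 2 update in column w1: -1 − 2·1 = -3.

-3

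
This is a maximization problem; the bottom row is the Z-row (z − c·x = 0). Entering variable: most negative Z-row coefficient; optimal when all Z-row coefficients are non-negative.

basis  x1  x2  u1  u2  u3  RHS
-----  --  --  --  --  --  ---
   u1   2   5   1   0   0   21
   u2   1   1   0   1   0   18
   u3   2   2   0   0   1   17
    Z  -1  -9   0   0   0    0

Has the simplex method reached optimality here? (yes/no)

The Z-row has a negative entry -9 in column x2, so it is not optimal.

no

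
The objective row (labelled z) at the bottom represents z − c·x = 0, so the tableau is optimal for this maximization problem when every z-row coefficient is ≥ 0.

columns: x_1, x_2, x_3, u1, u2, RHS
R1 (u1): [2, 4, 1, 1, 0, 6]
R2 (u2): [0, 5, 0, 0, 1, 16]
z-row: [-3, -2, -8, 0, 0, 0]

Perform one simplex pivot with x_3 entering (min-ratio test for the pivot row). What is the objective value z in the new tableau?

Ratio test on column x_3 — row 1: 6/1 = 6; row 2: entry 0 ≤ 0. Minimum is 6 at row 1 (u1 leaves); pivot element 1.
Pivot on row 1; the z-row RHS becomes 0 − (-8)·6 = 48.

48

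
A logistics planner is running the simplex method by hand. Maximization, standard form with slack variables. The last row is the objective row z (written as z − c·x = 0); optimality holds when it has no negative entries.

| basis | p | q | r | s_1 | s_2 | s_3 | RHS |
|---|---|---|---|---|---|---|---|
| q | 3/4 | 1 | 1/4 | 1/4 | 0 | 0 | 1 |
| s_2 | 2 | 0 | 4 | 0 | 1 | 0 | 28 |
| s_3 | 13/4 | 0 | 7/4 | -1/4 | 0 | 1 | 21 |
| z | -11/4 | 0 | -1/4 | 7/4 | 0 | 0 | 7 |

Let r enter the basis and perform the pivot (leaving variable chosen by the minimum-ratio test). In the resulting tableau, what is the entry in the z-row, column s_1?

2

Ratio test on column r — row 1: 1/(1/4) = 4; row 2: 28/4 = 7; row 3: 21/(7/4) = 12. Minimum is 4 at row 1 (q leaves); pivot element 1/4.
Divide row 1 by 1/4; eliminate column r from the other rows.
z-row update in column s_1: 7/4 − (-1/4)·1 = 2.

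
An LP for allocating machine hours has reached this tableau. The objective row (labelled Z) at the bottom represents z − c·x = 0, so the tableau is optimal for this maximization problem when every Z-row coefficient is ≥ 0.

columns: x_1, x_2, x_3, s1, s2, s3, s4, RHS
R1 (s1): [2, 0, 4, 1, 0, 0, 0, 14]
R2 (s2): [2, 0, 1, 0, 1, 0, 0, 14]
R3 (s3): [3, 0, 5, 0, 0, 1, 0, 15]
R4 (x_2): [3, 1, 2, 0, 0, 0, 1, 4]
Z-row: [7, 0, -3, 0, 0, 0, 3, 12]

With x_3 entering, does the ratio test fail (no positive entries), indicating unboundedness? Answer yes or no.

Column x_3 has positive entries in row(s) 1, 2, 3, 4, so the ratio test bounds it — not unbounded.

no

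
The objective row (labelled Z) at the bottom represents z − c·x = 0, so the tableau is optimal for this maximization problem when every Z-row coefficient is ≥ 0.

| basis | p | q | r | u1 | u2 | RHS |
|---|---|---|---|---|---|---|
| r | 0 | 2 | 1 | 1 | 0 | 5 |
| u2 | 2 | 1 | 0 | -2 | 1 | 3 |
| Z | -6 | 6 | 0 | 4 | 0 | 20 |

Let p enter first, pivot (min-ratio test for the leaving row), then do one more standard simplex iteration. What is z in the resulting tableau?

39

Ratio test on column p — row 1: entry 0 ≤ 0; row 2: 3/2 = 3/2. Minimum is 3/2 at row 2 (u2 leaves); pivot element 2.
Pivot on row 2; the Z-row RHS becomes 20 − (-6)·(3/2) = 29.
Next entering variable (most negative Z-row entry -2): u1.
Ratio test on column u1 — row 1: 5/1 = 5; row 2: entry -1 ≤ 0. Minimum is 5 at row 1 (r leaves); pivot element 1.
After the second pivot the Z-row RHS is 29 − (-2)·5 = 39.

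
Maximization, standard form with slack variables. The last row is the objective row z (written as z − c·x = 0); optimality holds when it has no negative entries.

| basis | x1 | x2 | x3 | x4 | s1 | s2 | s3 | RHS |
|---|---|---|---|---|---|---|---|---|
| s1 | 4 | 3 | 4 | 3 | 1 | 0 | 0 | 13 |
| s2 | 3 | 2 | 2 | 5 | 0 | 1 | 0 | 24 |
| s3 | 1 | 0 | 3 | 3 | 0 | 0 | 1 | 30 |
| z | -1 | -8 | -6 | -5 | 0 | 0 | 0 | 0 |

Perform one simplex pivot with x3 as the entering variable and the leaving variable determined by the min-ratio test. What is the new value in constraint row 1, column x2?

Ratio test on column x3 — row 1: 13/4 = 13/4; row 2: 24/2 = 12; row 3: 30/3 = 10. Minimum is 13/4 at row 1 (s1 leaves); pivot element 4.
Divide row 1 by 4; eliminate column x3 from the other rows.
In the new row 1, the x2 entry is the old entry divided by the pivot: 3/4 = 3/4.

3/4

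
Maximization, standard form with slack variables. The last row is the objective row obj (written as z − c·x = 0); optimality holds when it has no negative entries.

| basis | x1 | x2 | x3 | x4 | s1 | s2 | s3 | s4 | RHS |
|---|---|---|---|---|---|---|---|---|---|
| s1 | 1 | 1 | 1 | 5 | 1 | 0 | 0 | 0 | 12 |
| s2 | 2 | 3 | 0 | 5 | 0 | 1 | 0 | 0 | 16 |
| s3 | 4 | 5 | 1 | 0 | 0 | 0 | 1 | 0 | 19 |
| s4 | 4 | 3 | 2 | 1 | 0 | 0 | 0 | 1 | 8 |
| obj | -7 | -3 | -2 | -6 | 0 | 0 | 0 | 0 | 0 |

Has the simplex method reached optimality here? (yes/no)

no

The obj-row has a negative entry -7 in column x1, so it is not optimal.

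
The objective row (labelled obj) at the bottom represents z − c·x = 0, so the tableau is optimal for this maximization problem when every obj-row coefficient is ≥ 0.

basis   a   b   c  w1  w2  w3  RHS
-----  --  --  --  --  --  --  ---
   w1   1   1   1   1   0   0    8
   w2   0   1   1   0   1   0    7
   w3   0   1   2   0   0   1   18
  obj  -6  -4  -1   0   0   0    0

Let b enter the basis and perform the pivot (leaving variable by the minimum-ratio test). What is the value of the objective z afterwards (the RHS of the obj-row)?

28

Ratio test on column b — row 1: 8/1 = 8; row 2: 7/1 = 7; row 3: 18/1 = 18. Minimum is 7 at row 2 (w2 leaves); pivot element 1.
Pivot on row 2; the obj-row RHS becomes 0 − (-4)·7 = 28.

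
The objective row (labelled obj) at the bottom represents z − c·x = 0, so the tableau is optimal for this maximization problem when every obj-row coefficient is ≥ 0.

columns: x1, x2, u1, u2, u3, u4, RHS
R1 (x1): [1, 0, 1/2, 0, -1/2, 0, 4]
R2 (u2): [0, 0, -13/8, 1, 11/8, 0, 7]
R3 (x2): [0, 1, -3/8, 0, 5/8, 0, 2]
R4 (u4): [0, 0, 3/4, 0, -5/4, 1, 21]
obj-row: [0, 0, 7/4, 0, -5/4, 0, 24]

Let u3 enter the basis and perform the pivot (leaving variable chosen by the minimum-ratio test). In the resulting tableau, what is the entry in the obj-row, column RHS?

28

Ratio test on column u3 — row 1: entry -1/2 ≤ 0; row 2: 7/(11/8) = 56/11; row 3: 2/(5/8) = 16/5; row 4: entry -5/4 ≤ 0. Minimum is 16/5 at row 3 (x2 leaves); pivot element 5/8.
Divide row 3 by 5/8; eliminate column u3 from the other rows.
obj-row update in column RHS: 24 − (-5/4)·(16/5) = 28.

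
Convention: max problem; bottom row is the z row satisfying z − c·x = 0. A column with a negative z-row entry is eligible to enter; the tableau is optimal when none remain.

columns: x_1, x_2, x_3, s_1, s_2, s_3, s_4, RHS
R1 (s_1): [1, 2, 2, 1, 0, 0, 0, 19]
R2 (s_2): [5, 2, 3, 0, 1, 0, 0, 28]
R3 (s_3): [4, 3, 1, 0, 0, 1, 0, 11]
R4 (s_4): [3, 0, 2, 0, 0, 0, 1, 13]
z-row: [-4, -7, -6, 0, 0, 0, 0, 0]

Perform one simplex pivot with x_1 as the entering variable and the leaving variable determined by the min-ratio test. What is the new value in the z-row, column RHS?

Ratio test on column x_1 — row 1: 19/1 = 19; row 2: 28/5 = 28/5; row 3: 11/4 = 11/4; row 4: 13/3 = 13/3. Minimum is 11/4 at row 3 (s_3 leaves); pivot element 4.
Divide row 3 by 4; eliminate column x_1 from the other rows.
z-row update in column RHS: 0 − (-4)·(11/4) = 11.

11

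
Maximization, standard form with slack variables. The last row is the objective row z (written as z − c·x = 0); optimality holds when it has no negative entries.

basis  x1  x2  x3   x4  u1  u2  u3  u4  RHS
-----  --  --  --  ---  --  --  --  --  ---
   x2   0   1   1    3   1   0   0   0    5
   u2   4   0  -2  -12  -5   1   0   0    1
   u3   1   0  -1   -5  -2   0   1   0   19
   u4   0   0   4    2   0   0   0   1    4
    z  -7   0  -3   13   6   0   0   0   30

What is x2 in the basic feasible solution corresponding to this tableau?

5

x2 is basic (row 1); its value is the RHS of that row, 5.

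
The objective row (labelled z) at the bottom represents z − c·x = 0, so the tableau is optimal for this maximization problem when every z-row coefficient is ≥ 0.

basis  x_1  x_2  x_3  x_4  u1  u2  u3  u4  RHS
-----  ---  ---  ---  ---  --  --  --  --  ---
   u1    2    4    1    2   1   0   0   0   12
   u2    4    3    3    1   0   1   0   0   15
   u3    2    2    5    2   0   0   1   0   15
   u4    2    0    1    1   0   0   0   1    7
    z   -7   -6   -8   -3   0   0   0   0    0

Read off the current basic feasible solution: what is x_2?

0

x_2 is not in the basis, so in the current basic feasible solution x_2 = 0.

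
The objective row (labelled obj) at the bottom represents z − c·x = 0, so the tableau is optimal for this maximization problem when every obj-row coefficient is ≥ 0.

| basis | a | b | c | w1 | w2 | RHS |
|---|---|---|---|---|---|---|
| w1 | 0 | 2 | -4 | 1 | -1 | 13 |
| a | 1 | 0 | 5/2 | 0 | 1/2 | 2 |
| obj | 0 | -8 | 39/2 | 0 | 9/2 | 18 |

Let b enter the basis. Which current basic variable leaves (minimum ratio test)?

w1

Column b entries and ratios — w1: 13/2 = 13/2; a: 0 ≤ 0, skip.
Smallest ratio is 13/2 in the row of w1, so w1 leaves.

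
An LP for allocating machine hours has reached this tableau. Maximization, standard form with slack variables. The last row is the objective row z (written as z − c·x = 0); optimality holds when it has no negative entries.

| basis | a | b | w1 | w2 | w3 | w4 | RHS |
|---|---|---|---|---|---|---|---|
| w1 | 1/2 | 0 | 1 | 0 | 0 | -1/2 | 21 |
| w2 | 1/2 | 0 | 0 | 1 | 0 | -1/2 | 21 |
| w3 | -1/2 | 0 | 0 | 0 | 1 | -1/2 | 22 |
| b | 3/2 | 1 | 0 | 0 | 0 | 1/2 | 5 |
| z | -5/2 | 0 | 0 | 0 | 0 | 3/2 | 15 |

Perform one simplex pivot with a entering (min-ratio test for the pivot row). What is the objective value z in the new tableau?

Ratio test on column a — row 1: 21/(1/2) = 42; row 2: 21/(1/2) = 42; row 3: entry -1/2 ≤ 0; row 4: 5/(3/2) = 10/3. Minimum is 10/3 at row 4 (b leaves); pivot element 3/2.
Pivot on row 4; the z-row RHS becomes 15 − (-5/2)·(10/3) = 70/3.

70/3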